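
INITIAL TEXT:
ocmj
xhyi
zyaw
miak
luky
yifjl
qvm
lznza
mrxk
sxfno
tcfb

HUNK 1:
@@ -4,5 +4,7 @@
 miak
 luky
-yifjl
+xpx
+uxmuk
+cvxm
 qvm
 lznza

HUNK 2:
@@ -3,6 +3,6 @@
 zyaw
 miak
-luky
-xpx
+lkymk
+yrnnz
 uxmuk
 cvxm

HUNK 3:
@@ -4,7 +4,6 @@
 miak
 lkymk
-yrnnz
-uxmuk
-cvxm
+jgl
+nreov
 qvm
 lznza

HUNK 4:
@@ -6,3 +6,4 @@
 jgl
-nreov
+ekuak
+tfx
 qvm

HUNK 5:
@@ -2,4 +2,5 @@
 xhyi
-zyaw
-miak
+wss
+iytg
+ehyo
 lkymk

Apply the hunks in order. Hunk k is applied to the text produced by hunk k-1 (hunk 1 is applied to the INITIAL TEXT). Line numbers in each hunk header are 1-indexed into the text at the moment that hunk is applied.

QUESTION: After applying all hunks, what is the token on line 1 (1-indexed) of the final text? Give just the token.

Answer: ocmj

Derivation:
Hunk 1: at line 4 remove [yifjl] add [xpx,uxmuk,cvxm] -> 13 lines: ocmj xhyi zyaw miak luky xpx uxmuk cvxm qvm lznza mrxk sxfno tcfb
Hunk 2: at line 3 remove [luky,xpx] add [lkymk,yrnnz] -> 13 lines: ocmj xhyi zyaw miak lkymk yrnnz uxmuk cvxm qvm lznza mrxk sxfno tcfb
Hunk 3: at line 4 remove [yrnnz,uxmuk,cvxm] add [jgl,nreov] -> 12 lines: ocmj xhyi zyaw miak lkymk jgl nreov qvm lznza mrxk sxfno tcfb
Hunk 4: at line 6 remove [nreov] add [ekuak,tfx] -> 13 lines: ocmj xhyi zyaw miak lkymk jgl ekuak tfx qvm lznza mrxk sxfno tcfb
Hunk 5: at line 2 remove [zyaw,miak] add [wss,iytg,ehyo] -> 14 lines: ocmj xhyi wss iytg ehyo lkymk jgl ekuak tfx qvm lznza mrxk sxfno tcfb
Final line 1: ocmj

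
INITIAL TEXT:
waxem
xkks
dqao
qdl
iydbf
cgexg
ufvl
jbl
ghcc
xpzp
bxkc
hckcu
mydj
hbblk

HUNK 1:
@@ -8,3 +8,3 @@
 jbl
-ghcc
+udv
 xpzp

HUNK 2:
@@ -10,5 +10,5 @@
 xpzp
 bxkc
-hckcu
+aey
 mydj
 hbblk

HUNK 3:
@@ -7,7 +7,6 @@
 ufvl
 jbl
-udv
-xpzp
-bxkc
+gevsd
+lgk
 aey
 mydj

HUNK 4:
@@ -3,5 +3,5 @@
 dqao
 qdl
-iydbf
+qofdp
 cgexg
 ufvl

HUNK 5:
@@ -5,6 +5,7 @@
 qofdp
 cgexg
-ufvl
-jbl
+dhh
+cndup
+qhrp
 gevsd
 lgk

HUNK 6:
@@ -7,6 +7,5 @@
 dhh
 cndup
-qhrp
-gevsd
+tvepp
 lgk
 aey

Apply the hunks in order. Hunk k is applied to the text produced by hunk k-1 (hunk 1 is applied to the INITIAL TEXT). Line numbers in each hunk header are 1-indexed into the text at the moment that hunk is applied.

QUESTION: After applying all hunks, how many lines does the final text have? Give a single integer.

Hunk 1: at line 8 remove [ghcc] add [udv] -> 14 lines: waxem xkks dqao qdl iydbf cgexg ufvl jbl udv xpzp bxkc hckcu mydj hbblk
Hunk 2: at line 10 remove [hckcu] add [aey] -> 14 lines: waxem xkks dqao qdl iydbf cgexg ufvl jbl udv xpzp bxkc aey mydj hbblk
Hunk 3: at line 7 remove [udv,xpzp,bxkc] add [gevsd,lgk] -> 13 lines: waxem xkks dqao qdl iydbf cgexg ufvl jbl gevsd lgk aey mydj hbblk
Hunk 4: at line 3 remove [iydbf] add [qofdp] -> 13 lines: waxem xkks dqao qdl qofdp cgexg ufvl jbl gevsd lgk aey mydj hbblk
Hunk 5: at line 5 remove [ufvl,jbl] add [dhh,cndup,qhrp] -> 14 lines: waxem xkks dqao qdl qofdp cgexg dhh cndup qhrp gevsd lgk aey mydj hbblk
Hunk 6: at line 7 remove [qhrp,gevsd] add [tvepp] -> 13 lines: waxem xkks dqao qdl qofdp cgexg dhh cndup tvepp lgk aey mydj hbblk
Final line count: 13

Answer: 13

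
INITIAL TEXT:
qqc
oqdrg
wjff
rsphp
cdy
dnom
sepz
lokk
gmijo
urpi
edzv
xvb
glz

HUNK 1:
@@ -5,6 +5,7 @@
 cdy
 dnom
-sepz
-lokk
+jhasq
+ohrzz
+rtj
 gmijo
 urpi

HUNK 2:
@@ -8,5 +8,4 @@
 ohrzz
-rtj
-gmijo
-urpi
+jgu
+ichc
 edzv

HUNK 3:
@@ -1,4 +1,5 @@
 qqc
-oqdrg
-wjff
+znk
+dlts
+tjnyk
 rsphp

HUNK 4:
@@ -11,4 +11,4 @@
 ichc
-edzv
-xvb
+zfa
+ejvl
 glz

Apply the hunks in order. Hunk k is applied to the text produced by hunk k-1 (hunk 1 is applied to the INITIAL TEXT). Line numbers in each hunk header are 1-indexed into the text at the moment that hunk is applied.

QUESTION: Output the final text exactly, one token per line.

Hunk 1: at line 5 remove [sepz,lokk] add [jhasq,ohrzz,rtj] -> 14 lines: qqc oqdrg wjff rsphp cdy dnom jhasq ohrzz rtj gmijo urpi edzv xvb glz
Hunk 2: at line 8 remove [rtj,gmijo,urpi] add [jgu,ichc] -> 13 lines: qqc oqdrg wjff rsphp cdy dnom jhasq ohrzz jgu ichc edzv xvb glz
Hunk 3: at line 1 remove [oqdrg,wjff] add [znk,dlts,tjnyk] -> 14 lines: qqc znk dlts tjnyk rsphp cdy dnom jhasq ohrzz jgu ichc edzv xvb glz
Hunk 4: at line 11 remove [edzv,xvb] add [zfa,ejvl] -> 14 lines: qqc znk dlts tjnyk rsphp cdy dnom jhasq ohrzz jgu ichc zfa ejvl glz

Answer: qqc
znk
dlts
tjnyk
rsphp
cdy
dnom
jhasq
ohrzz
jgu
ichc
zfa
ejvl
glz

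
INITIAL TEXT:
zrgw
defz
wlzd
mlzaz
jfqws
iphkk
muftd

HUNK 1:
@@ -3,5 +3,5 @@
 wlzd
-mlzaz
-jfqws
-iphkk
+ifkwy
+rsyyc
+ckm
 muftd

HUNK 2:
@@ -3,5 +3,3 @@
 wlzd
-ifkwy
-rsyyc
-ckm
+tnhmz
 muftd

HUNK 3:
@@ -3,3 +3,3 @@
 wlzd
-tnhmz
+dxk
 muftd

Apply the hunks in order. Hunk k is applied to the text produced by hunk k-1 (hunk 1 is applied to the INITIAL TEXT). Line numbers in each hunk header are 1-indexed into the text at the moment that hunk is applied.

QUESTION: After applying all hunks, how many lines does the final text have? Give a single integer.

Hunk 1: at line 3 remove [mlzaz,jfqws,iphkk] add [ifkwy,rsyyc,ckm] -> 7 lines: zrgw defz wlzd ifkwy rsyyc ckm muftd
Hunk 2: at line 3 remove [ifkwy,rsyyc,ckm] add [tnhmz] -> 5 lines: zrgw defz wlzd tnhmz muftd
Hunk 3: at line 3 remove [tnhmz] add [dxk] -> 5 lines: zrgw defz wlzd dxk muftd
Final line count: 5

Answer: 5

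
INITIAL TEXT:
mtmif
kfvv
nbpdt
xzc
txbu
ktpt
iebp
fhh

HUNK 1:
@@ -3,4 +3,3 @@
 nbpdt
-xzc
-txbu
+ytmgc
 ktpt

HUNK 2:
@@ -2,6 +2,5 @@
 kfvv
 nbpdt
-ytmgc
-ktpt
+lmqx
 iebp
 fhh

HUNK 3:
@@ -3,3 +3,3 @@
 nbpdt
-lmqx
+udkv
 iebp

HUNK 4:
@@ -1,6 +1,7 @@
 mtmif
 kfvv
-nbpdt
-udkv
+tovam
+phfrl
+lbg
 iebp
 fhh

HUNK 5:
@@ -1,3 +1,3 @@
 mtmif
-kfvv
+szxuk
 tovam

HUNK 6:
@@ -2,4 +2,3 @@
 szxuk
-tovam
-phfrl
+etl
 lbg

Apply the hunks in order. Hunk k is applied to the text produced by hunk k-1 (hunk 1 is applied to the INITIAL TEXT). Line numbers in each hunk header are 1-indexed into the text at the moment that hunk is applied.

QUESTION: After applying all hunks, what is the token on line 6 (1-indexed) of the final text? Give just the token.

Hunk 1: at line 3 remove [xzc,txbu] add [ytmgc] -> 7 lines: mtmif kfvv nbpdt ytmgc ktpt iebp fhh
Hunk 2: at line 2 remove [ytmgc,ktpt] add [lmqx] -> 6 lines: mtmif kfvv nbpdt lmqx iebp fhh
Hunk 3: at line 3 remove [lmqx] add [udkv] -> 6 lines: mtmif kfvv nbpdt udkv iebp fhh
Hunk 4: at line 1 remove [nbpdt,udkv] add [tovam,phfrl,lbg] -> 7 lines: mtmif kfvv tovam phfrl lbg iebp fhh
Hunk 5: at line 1 remove [kfvv] add [szxuk] -> 7 lines: mtmif szxuk tovam phfrl lbg iebp fhh
Hunk 6: at line 2 remove [tovam,phfrl] add [etl] -> 6 lines: mtmif szxuk etl lbg iebp fhh
Final line 6: fhh

Answer: fhh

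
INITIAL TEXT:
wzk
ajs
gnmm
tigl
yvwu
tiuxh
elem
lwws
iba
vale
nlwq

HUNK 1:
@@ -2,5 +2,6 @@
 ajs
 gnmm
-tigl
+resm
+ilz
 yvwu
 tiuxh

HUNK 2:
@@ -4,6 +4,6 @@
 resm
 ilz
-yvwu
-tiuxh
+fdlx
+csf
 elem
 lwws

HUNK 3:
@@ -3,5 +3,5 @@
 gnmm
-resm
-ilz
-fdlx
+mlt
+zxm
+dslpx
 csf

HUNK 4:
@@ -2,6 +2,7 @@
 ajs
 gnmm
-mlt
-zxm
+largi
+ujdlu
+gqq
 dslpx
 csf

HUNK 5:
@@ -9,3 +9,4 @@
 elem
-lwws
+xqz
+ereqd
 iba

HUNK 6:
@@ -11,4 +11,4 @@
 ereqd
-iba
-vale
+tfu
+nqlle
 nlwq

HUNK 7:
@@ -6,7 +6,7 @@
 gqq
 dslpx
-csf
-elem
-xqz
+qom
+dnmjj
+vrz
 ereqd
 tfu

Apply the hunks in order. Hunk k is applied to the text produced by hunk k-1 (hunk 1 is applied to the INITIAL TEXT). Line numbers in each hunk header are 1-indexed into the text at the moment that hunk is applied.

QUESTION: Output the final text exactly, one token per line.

Answer: wzk
ajs
gnmm
largi
ujdlu
gqq
dslpx
qom
dnmjj
vrz
ereqd
tfu
nqlle
nlwq

Derivation:
Hunk 1: at line 2 remove [tigl] add [resm,ilz] -> 12 lines: wzk ajs gnmm resm ilz yvwu tiuxh elem lwws iba vale nlwq
Hunk 2: at line 4 remove [yvwu,tiuxh] add [fdlx,csf] -> 12 lines: wzk ajs gnmm resm ilz fdlx csf elem lwws iba vale nlwq
Hunk 3: at line 3 remove [resm,ilz,fdlx] add [mlt,zxm,dslpx] -> 12 lines: wzk ajs gnmm mlt zxm dslpx csf elem lwws iba vale nlwq
Hunk 4: at line 2 remove [mlt,zxm] add [largi,ujdlu,gqq] -> 13 lines: wzk ajs gnmm largi ujdlu gqq dslpx csf elem lwws iba vale nlwq
Hunk 5: at line 9 remove [lwws] add [xqz,ereqd] -> 14 lines: wzk ajs gnmm largi ujdlu gqq dslpx csf elem xqz ereqd iba vale nlwq
Hunk 6: at line 11 remove [iba,vale] add [tfu,nqlle] -> 14 lines: wzk ajs gnmm largi ujdlu gqq dslpx csf elem xqz ereqd tfu nqlle nlwq
Hunk 7: at line 6 remove [csf,elem,xqz] add [qom,dnmjj,vrz] -> 14 lines: wzk ajs gnmm largi ujdlu gqq dslpx qom dnmjj vrz ereqd tfu nqlle nlwq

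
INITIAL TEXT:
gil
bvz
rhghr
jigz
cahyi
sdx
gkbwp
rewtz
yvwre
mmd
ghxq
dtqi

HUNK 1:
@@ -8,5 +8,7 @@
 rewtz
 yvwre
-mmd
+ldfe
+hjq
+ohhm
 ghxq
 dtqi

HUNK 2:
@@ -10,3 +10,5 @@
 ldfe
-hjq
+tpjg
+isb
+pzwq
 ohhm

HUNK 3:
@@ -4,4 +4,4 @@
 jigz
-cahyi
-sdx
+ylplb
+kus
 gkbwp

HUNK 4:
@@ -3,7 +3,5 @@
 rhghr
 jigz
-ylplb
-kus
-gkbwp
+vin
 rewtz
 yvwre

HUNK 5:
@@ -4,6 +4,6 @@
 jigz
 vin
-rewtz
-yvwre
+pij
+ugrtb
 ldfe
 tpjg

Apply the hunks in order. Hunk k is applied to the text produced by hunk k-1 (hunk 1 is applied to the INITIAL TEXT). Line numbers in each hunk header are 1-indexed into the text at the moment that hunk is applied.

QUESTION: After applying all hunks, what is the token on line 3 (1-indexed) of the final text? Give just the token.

Answer: rhghr

Derivation:
Hunk 1: at line 8 remove [mmd] add [ldfe,hjq,ohhm] -> 14 lines: gil bvz rhghr jigz cahyi sdx gkbwp rewtz yvwre ldfe hjq ohhm ghxq dtqi
Hunk 2: at line 10 remove [hjq] add [tpjg,isb,pzwq] -> 16 lines: gil bvz rhghr jigz cahyi sdx gkbwp rewtz yvwre ldfe tpjg isb pzwq ohhm ghxq dtqi
Hunk 3: at line 4 remove [cahyi,sdx] add [ylplb,kus] -> 16 lines: gil bvz rhghr jigz ylplb kus gkbwp rewtz yvwre ldfe tpjg isb pzwq ohhm ghxq dtqi
Hunk 4: at line 3 remove [ylplb,kus,gkbwp] add [vin] -> 14 lines: gil bvz rhghr jigz vin rewtz yvwre ldfe tpjg isb pzwq ohhm ghxq dtqi
Hunk 5: at line 4 remove [rewtz,yvwre] add [pij,ugrtb] -> 14 lines: gil bvz rhghr jigz vin pij ugrtb ldfe tpjg isb pzwq ohhm ghxq dtqi
Final line 3: rhghr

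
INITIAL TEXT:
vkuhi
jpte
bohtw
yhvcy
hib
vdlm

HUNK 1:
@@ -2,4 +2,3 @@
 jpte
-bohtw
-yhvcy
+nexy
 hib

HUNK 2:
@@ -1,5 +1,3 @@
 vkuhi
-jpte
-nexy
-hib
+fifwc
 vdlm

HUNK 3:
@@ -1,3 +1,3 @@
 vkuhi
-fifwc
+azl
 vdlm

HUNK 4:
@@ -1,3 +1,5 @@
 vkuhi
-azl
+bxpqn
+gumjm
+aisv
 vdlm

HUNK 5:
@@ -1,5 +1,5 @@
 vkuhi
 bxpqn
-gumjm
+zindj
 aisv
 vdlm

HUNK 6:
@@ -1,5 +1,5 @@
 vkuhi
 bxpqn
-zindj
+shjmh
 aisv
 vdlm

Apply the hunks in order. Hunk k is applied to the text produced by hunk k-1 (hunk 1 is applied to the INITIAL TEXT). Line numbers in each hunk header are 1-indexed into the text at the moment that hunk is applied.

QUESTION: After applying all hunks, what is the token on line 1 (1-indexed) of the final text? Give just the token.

Hunk 1: at line 2 remove [bohtw,yhvcy] add [nexy] -> 5 lines: vkuhi jpte nexy hib vdlm
Hunk 2: at line 1 remove [jpte,nexy,hib] add [fifwc] -> 3 lines: vkuhi fifwc vdlm
Hunk 3: at line 1 remove [fifwc] add [azl] -> 3 lines: vkuhi azl vdlm
Hunk 4: at line 1 remove [azl] add [bxpqn,gumjm,aisv] -> 5 lines: vkuhi bxpqn gumjm aisv vdlm
Hunk 5: at line 1 remove [gumjm] add [zindj] -> 5 lines: vkuhi bxpqn zindj aisv vdlm
Hunk 6: at line 1 remove [zindj] add [shjmh] -> 5 lines: vkuhi bxpqn shjmh aisv vdlm
Final line 1: vkuhi

Answer: vkuhi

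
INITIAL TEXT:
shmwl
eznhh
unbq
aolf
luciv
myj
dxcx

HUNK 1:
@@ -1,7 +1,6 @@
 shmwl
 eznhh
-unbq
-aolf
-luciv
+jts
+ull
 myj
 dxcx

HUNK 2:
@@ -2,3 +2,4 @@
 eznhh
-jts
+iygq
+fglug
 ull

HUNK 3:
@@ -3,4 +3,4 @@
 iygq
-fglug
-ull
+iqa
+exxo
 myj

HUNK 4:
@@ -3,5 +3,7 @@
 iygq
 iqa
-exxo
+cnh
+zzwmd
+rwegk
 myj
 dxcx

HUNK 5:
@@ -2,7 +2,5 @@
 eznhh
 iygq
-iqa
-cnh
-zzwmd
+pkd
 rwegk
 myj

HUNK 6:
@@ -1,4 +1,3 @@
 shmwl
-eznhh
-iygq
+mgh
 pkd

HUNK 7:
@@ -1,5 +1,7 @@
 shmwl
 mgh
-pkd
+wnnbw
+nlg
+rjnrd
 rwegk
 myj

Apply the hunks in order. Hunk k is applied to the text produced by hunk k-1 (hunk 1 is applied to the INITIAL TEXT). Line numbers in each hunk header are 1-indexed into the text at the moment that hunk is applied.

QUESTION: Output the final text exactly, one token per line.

Hunk 1: at line 1 remove [unbq,aolf,luciv] add [jts,ull] -> 6 lines: shmwl eznhh jts ull myj dxcx
Hunk 2: at line 2 remove [jts] add [iygq,fglug] -> 7 lines: shmwl eznhh iygq fglug ull myj dxcx
Hunk 3: at line 3 remove [fglug,ull] add [iqa,exxo] -> 7 lines: shmwl eznhh iygq iqa exxo myj dxcx
Hunk 4: at line 3 remove [exxo] add [cnh,zzwmd,rwegk] -> 9 lines: shmwl eznhh iygq iqa cnh zzwmd rwegk myj dxcx
Hunk 5: at line 2 remove [iqa,cnh,zzwmd] add [pkd] -> 7 lines: shmwl eznhh iygq pkd rwegk myj dxcx
Hunk 6: at line 1 remove [eznhh,iygq] add [mgh] -> 6 lines: shmwl mgh pkd rwegk myj dxcx
Hunk 7: at line 1 remove [pkd] add [wnnbw,nlg,rjnrd] -> 8 lines: shmwl mgh wnnbw nlg rjnrd rwegk myj dxcx

Answer: shmwl
mgh
wnnbw
nlg
rjnrd
rwegk
myj
dxcx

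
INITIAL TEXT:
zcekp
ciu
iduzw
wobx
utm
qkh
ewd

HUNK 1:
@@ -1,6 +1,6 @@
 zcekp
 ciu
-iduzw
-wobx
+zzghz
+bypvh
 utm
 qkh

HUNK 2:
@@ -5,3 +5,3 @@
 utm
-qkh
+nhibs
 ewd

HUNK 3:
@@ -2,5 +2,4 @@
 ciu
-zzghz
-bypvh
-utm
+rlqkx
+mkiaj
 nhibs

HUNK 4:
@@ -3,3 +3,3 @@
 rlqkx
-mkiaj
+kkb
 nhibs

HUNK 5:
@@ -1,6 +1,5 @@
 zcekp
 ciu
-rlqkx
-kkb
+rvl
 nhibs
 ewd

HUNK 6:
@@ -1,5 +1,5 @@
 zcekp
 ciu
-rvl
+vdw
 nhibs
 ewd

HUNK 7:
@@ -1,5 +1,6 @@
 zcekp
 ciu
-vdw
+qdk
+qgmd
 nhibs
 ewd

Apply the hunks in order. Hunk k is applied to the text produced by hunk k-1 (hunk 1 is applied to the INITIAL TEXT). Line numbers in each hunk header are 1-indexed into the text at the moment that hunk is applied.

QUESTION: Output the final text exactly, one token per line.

Answer: zcekp
ciu
qdk
qgmd
nhibs
ewd

Derivation:
Hunk 1: at line 1 remove [iduzw,wobx] add [zzghz,bypvh] -> 7 lines: zcekp ciu zzghz bypvh utm qkh ewd
Hunk 2: at line 5 remove [qkh] add [nhibs] -> 7 lines: zcekp ciu zzghz bypvh utm nhibs ewd
Hunk 3: at line 2 remove [zzghz,bypvh,utm] add [rlqkx,mkiaj] -> 6 lines: zcekp ciu rlqkx mkiaj nhibs ewd
Hunk 4: at line 3 remove [mkiaj] add [kkb] -> 6 lines: zcekp ciu rlqkx kkb nhibs ewd
Hunk 5: at line 1 remove [rlqkx,kkb] add [rvl] -> 5 lines: zcekp ciu rvl nhibs ewd
Hunk 6: at line 1 remove [rvl] add [vdw] -> 5 lines: zcekp ciu vdw nhibs ewd
Hunk 7: at line 1 remove [vdw] add [qdk,qgmd] -> 6 lines: zcekp ciu qdk qgmd nhibs ewd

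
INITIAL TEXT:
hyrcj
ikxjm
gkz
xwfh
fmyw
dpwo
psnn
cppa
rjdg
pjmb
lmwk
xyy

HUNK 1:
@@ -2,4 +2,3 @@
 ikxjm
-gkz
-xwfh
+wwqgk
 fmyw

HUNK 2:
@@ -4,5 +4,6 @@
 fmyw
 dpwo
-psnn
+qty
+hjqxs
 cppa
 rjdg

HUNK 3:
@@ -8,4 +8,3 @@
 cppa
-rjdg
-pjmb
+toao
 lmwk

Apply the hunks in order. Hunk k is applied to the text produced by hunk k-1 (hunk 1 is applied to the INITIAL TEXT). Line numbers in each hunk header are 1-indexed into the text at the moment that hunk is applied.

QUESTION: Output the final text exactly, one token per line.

Hunk 1: at line 2 remove [gkz,xwfh] add [wwqgk] -> 11 lines: hyrcj ikxjm wwqgk fmyw dpwo psnn cppa rjdg pjmb lmwk xyy
Hunk 2: at line 4 remove [psnn] add [qty,hjqxs] -> 12 lines: hyrcj ikxjm wwqgk fmyw dpwo qty hjqxs cppa rjdg pjmb lmwk xyy
Hunk 3: at line 8 remove [rjdg,pjmb] add [toao] -> 11 lines: hyrcj ikxjm wwqgk fmyw dpwo qty hjqxs cppa toao lmwk xyy

Answer: hyrcj
ikxjm
wwqgk
fmyw
dpwo
qty
hjqxs
cppa
toao
lmwk
xyy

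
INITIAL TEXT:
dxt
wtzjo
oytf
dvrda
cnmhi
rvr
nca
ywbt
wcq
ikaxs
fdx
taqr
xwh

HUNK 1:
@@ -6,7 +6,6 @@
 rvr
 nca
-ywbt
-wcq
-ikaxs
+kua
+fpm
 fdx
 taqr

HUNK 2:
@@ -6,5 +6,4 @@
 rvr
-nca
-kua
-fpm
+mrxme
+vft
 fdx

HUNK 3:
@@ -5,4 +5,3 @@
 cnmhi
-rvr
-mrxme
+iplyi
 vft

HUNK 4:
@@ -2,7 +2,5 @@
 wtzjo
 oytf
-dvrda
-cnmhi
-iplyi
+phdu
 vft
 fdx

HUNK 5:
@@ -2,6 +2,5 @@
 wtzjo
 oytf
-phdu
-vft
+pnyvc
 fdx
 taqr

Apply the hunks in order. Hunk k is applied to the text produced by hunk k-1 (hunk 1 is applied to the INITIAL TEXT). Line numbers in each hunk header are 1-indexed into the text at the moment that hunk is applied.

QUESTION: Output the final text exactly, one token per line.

Hunk 1: at line 6 remove [ywbt,wcq,ikaxs] add [kua,fpm] -> 12 lines: dxt wtzjo oytf dvrda cnmhi rvr nca kua fpm fdx taqr xwh
Hunk 2: at line 6 remove [nca,kua,fpm] add [mrxme,vft] -> 11 lines: dxt wtzjo oytf dvrda cnmhi rvr mrxme vft fdx taqr xwh
Hunk 3: at line 5 remove [rvr,mrxme] add [iplyi] -> 10 lines: dxt wtzjo oytf dvrda cnmhi iplyi vft fdx taqr xwh
Hunk 4: at line 2 remove [dvrda,cnmhi,iplyi] add [phdu] -> 8 lines: dxt wtzjo oytf phdu vft fdx taqr xwh
Hunk 5: at line 2 remove [phdu,vft] add [pnyvc] -> 7 lines: dxt wtzjo oytf pnyvc fdx taqr xwh

Answer: dxt
wtzjo
oytf
pnyvc
fdx
taqr
xwh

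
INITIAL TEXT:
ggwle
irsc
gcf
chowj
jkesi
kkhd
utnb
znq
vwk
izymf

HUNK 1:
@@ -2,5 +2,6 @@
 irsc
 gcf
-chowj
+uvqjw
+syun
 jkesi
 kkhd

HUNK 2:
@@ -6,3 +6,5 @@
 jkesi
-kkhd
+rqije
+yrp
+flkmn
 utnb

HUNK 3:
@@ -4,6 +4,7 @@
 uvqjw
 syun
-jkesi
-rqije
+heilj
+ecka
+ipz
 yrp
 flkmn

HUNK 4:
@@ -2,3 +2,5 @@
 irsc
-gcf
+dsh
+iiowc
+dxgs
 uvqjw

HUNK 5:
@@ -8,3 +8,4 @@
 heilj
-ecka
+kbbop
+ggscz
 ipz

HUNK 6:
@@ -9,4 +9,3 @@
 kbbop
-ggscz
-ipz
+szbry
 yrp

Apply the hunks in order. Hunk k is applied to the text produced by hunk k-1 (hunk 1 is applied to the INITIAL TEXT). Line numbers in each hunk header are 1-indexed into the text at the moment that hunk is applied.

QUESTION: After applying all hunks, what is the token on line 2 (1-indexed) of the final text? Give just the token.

Answer: irsc

Derivation:
Hunk 1: at line 2 remove [chowj] add [uvqjw,syun] -> 11 lines: ggwle irsc gcf uvqjw syun jkesi kkhd utnb znq vwk izymf
Hunk 2: at line 6 remove [kkhd] add [rqije,yrp,flkmn] -> 13 lines: ggwle irsc gcf uvqjw syun jkesi rqije yrp flkmn utnb znq vwk izymf
Hunk 3: at line 4 remove [jkesi,rqije] add [heilj,ecka,ipz] -> 14 lines: ggwle irsc gcf uvqjw syun heilj ecka ipz yrp flkmn utnb znq vwk izymf
Hunk 4: at line 2 remove [gcf] add [dsh,iiowc,dxgs] -> 16 lines: ggwle irsc dsh iiowc dxgs uvqjw syun heilj ecka ipz yrp flkmn utnb znq vwk izymf
Hunk 5: at line 8 remove [ecka] add [kbbop,ggscz] -> 17 lines: ggwle irsc dsh iiowc dxgs uvqjw syun heilj kbbop ggscz ipz yrp flkmn utnb znq vwk izymf
Hunk 6: at line 9 remove [ggscz,ipz] add [szbry] -> 16 lines: ggwle irsc dsh iiowc dxgs uvqjw syun heilj kbbop szbry yrp flkmn utnb znq vwk izymf
Final line 2: irsc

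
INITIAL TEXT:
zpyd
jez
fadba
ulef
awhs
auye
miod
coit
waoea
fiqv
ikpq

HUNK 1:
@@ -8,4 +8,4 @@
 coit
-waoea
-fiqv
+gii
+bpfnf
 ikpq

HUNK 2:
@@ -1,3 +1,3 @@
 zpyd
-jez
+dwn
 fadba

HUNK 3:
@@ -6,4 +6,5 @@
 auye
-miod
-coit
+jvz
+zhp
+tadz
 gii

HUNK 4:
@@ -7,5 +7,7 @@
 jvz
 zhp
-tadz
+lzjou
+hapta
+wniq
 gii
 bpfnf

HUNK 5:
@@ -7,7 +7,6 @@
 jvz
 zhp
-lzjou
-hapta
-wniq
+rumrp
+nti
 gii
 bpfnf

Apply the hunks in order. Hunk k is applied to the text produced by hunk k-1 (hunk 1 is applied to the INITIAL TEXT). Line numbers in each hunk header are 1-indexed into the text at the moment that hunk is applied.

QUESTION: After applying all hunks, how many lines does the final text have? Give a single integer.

Hunk 1: at line 8 remove [waoea,fiqv] add [gii,bpfnf] -> 11 lines: zpyd jez fadba ulef awhs auye miod coit gii bpfnf ikpq
Hunk 2: at line 1 remove [jez] add [dwn] -> 11 lines: zpyd dwn fadba ulef awhs auye miod coit gii bpfnf ikpq
Hunk 3: at line 6 remove [miod,coit] add [jvz,zhp,tadz] -> 12 lines: zpyd dwn fadba ulef awhs auye jvz zhp tadz gii bpfnf ikpq
Hunk 4: at line 7 remove [tadz] add [lzjou,hapta,wniq] -> 14 lines: zpyd dwn fadba ulef awhs auye jvz zhp lzjou hapta wniq gii bpfnf ikpq
Hunk 5: at line 7 remove [lzjou,hapta,wniq] add [rumrp,nti] -> 13 lines: zpyd dwn fadba ulef awhs auye jvz zhp rumrp nti gii bpfnf ikpq
Final line count: 13

Answer: 13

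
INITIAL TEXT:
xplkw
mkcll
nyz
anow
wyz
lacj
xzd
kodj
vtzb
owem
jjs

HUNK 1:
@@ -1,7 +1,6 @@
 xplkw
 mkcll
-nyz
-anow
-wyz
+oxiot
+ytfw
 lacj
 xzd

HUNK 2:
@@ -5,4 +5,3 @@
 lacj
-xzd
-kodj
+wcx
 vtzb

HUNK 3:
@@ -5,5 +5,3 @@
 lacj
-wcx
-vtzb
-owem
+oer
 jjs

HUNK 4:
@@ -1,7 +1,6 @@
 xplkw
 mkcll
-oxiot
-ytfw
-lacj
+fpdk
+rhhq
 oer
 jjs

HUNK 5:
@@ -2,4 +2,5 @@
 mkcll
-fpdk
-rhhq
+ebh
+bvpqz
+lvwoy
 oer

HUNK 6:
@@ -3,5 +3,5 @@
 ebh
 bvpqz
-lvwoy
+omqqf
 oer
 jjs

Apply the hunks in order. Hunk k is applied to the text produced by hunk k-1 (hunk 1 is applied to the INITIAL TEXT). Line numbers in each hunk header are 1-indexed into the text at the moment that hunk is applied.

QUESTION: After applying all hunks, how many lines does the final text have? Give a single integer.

Hunk 1: at line 1 remove [nyz,anow,wyz] add [oxiot,ytfw] -> 10 lines: xplkw mkcll oxiot ytfw lacj xzd kodj vtzb owem jjs
Hunk 2: at line 5 remove [xzd,kodj] add [wcx] -> 9 lines: xplkw mkcll oxiot ytfw lacj wcx vtzb owem jjs
Hunk 3: at line 5 remove [wcx,vtzb,owem] add [oer] -> 7 lines: xplkw mkcll oxiot ytfw lacj oer jjs
Hunk 4: at line 1 remove [oxiot,ytfw,lacj] add [fpdk,rhhq] -> 6 lines: xplkw mkcll fpdk rhhq oer jjs
Hunk 5: at line 2 remove [fpdk,rhhq] add [ebh,bvpqz,lvwoy] -> 7 lines: xplkw mkcll ebh bvpqz lvwoy oer jjs
Hunk 6: at line 3 remove [lvwoy] add [omqqf] -> 7 lines: xplkw mkcll ebh bvpqz omqqf oer jjs
Final line count: 7

Answer: 7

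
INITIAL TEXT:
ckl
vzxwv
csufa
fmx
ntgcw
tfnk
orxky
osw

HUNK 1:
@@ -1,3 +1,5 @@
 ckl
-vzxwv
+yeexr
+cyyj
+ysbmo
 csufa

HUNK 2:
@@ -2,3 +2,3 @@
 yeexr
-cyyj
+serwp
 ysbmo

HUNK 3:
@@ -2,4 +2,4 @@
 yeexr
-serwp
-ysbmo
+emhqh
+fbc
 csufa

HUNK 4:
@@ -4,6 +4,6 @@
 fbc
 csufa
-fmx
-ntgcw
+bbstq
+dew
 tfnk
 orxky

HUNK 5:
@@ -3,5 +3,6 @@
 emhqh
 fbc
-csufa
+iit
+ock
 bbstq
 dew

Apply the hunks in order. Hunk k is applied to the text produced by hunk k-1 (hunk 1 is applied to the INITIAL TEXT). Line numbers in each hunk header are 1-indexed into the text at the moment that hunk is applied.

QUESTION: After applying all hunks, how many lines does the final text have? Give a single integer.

Hunk 1: at line 1 remove [vzxwv] add [yeexr,cyyj,ysbmo] -> 10 lines: ckl yeexr cyyj ysbmo csufa fmx ntgcw tfnk orxky osw
Hunk 2: at line 2 remove [cyyj] add [serwp] -> 10 lines: ckl yeexr serwp ysbmo csufa fmx ntgcw tfnk orxky osw
Hunk 3: at line 2 remove [serwp,ysbmo] add [emhqh,fbc] -> 10 lines: ckl yeexr emhqh fbc csufa fmx ntgcw tfnk orxky osw
Hunk 4: at line 4 remove [fmx,ntgcw] add [bbstq,dew] -> 10 lines: ckl yeexr emhqh fbc csufa bbstq dew tfnk orxky osw
Hunk 5: at line 3 remove [csufa] add [iit,ock] -> 11 lines: ckl yeexr emhqh fbc iit ock bbstq dew tfnk orxky osw
Final line count: 11

Answer: 11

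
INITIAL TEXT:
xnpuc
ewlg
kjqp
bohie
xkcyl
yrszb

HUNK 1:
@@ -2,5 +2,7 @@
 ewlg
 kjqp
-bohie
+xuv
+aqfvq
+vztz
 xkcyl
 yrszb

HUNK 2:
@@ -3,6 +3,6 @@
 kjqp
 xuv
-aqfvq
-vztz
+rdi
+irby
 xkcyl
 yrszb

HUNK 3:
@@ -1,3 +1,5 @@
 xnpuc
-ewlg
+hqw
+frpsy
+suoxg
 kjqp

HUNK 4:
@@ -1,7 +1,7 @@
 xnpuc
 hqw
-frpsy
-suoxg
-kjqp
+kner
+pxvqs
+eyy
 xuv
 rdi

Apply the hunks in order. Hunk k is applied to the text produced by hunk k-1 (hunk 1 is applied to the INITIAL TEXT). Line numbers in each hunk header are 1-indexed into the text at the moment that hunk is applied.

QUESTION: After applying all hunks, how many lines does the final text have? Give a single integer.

Hunk 1: at line 2 remove [bohie] add [xuv,aqfvq,vztz] -> 8 lines: xnpuc ewlg kjqp xuv aqfvq vztz xkcyl yrszb
Hunk 2: at line 3 remove [aqfvq,vztz] add [rdi,irby] -> 8 lines: xnpuc ewlg kjqp xuv rdi irby xkcyl yrszb
Hunk 3: at line 1 remove [ewlg] add [hqw,frpsy,suoxg] -> 10 lines: xnpuc hqw frpsy suoxg kjqp xuv rdi irby xkcyl yrszb
Hunk 4: at line 1 remove [frpsy,suoxg,kjqp] add [kner,pxvqs,eyy] -> 10 lines: xnpuc hqw kner pxvqs eyy xuv rdi irby xkcyl yrszb
Final line count: 10

Answer: 10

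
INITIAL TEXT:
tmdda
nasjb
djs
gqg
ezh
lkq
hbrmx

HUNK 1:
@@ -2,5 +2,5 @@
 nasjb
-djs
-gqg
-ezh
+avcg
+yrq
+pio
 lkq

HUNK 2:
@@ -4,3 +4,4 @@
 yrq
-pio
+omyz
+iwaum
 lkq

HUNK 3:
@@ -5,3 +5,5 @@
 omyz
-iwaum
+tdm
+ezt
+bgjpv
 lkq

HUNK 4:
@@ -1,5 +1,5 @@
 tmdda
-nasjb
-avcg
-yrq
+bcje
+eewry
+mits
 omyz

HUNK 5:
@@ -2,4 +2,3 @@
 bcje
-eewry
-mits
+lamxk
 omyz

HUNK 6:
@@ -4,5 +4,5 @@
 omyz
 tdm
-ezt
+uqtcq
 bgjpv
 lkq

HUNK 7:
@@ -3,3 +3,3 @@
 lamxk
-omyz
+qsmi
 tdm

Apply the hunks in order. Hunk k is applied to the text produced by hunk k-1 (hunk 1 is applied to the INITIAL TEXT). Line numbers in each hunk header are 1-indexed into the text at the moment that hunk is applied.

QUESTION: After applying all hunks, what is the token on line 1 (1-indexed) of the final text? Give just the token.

Answer: tmdda

Derivation:
Hunk 1: at line 2 remove [djs,gqg,ezh] add [avcg,yrq,pio] -> 7 lines: tmdda nasjb avcg yrq pio lkq hbrmx
Hunk 2: at line 4 remove [pio] add [omyz,iwaum] -> 8 lines: tmdda nasjb avcg yrq omyz iwaum lkq hbrmx
Hunk 3: at line 5 remove [iwaum] add [tdm,ezt,bgjpv] -> 10 lines: tmdda nasjb avcg yrq omyz tdm ezt bgjpv lkq hbrmx
Hunk 4: at line 1 remove [nasjb,avcg,yrq] add [bcje,eewry,mits] -> 10 lines: tmdda bcje eewry mits omyz tdm ezt bgjpv lkq hbrmx
Hunk 5: at line 2 remove [eewry,mits] add [lamxk] -> 9 lines: tmdda bcje lamxk omyz tdm ezt bgjpv lkq hbrmx
Hunk 6: at line 4 remove [ezt] add [uqtcq] -> 9 lines: tmdda bcje lamxk omyz tdm uqtcq bgjpv lkq hbrmx
Hunk 7: at line 3 remove [omyz] add [qsmi] -> 9 lines: tmdda bcje lamxk qsmi tdm uqtcq bgjpv lkq hbrmx
Final line 1: tmdda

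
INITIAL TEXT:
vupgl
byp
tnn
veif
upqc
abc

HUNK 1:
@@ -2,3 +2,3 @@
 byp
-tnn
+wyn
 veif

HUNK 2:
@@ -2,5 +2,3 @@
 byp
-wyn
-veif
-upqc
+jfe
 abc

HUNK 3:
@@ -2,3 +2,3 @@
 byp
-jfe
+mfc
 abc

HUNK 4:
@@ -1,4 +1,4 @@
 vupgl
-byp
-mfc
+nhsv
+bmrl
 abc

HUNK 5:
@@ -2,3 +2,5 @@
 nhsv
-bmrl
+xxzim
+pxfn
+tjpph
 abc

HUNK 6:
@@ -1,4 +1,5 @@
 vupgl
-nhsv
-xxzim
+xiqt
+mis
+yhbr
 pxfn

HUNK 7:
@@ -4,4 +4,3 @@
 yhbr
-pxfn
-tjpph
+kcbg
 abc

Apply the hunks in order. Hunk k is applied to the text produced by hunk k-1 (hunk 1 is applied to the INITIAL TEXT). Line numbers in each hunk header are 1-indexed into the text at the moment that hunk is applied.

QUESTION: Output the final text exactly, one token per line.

Hunk 1: at line 2 remove [tnn] add [wyn] -> 6 lines: vupgl byp wyn veif upqc abc
Hunk 2: at line 2 remove [wyn,veif,upqc] add [jfe] -> 4 lines: vupgl byp jfe abc
Hunk 3: at line 2 remove [jfe] add [mfc] -> 4 lines: vupgl byp mfc abc
Hunk 4: at line 1 remove [byp,mfc] add [nhsv,bmrl] -> 4 lines: vupgl nhsv bmrl abc
Hunk 5: at line 2 remove [bmrl] add [xxzim,pxfn,tjpph] -> 6 lines: vupgl nhsv xxzim pxfn tjpph abc
Hunk 6: at line 1 remove [nhsv,xxzim] add [xiqt,mis,yhbr] -> 7 lines: vupgl xiqt mis yhbr pxfn tjpph abc
Hunk 7: at line 4 remove [pxfn,tjpph] add [kcbg] -> 6 lines: vupgl xiqt mis yhbr kcbg abc

Answer: vupgl
xiqt
mis
yhbr
kcbg
abc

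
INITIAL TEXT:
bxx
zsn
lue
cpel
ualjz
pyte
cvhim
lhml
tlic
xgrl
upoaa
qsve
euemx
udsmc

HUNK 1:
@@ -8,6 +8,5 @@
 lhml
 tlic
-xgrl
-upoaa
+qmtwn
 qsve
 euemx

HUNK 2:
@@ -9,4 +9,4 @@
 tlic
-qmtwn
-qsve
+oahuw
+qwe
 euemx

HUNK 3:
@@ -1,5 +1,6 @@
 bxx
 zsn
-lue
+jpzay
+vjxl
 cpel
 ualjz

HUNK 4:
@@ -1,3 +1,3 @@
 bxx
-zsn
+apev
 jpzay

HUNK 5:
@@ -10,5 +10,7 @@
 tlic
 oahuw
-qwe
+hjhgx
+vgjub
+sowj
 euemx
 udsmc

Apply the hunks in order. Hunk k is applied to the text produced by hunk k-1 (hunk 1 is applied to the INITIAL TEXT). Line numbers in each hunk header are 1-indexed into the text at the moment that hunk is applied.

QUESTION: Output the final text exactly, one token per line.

Hunk 1: at line 8 remove [xgrl,upoaa] add [qmtwn] -> 13 lines: bxx zsn lue cpel ualjz pyte cvhim lhml tlic qmtwn qsve euemx udsmc
Hunk 2: at line 9 remove [qmtwn,qsve] add [oahuw,qwe] -> 13 lines: bxx zsn lue cpel ualjz pyte cvhim lhml tlic oahuw qwe euemx udsmc
Hunk 3: at line 1 remove [lue] add [jpzay,vjxl] -> 14 lines: bxx zsn jpzay vjxl cpel ualjz pyte cvhim lhml tlic oahuw qwe euemx udsmc
Hunk 4: at line 1 remove [zsn] add [apev] -> 14 lines: bxx apev jpzay vjxl cpel ualjz pyte cvhim lhml tlic oahuw qwe euemx udsmc
Hunk 5: at line 10 remove [qwe] add [hjhgx,vgjub,sowj] -> 16 lines: bxx apev jpzay vjxl cpel ualjz pyte cvhim lhml tlic oahuw hjhgx vgjub sowj euemx udsmc

Answer: bxx
apev
jpzay
vjxl
cpel
ualjz
pyte
cvhim
lhml
tlic
oahuw
hjhgx
vgjub
sowj
euemx
udsmc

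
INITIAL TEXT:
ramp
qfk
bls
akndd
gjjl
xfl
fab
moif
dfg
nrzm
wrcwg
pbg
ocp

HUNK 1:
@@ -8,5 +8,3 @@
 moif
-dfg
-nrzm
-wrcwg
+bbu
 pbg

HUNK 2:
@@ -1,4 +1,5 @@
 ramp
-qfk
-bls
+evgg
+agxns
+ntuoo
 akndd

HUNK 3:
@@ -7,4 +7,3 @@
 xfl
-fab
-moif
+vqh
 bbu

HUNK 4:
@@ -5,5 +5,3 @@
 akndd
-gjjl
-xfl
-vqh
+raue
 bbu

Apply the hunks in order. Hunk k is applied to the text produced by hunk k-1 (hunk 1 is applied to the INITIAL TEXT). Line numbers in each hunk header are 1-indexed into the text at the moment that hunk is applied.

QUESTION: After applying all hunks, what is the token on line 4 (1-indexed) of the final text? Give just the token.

Hunk 1: at line 8 remove [dfg,nrzm,wrcwg] add [bbu] -> 11 lines: ramp qfk bls akndd gjjl xfl fab moif bbu pbg ocp
Hunk 2: at line 1 remove [qfk,bls] add [evgg,agxns,ntuoo] -> 12 lines: ramp evgg agxns ntuoo akndd gjjl xfl fab moif bbu pbg ocp
Hunk 3: at line 7 remove [fab,moif] add [vqh] -> 11 lines: ramp evgg agxns ntuoo akndd gjjl xfl vqh bbu pbg ocp
Hunk 4: at line 5 remove [gjjl,xfl,vqh] add [raue] -> 9 lines: ramp evgg agxns ntuoo akndd raue bbu pbg ocp
Final line 4: ntuoo

Answer: ntuoo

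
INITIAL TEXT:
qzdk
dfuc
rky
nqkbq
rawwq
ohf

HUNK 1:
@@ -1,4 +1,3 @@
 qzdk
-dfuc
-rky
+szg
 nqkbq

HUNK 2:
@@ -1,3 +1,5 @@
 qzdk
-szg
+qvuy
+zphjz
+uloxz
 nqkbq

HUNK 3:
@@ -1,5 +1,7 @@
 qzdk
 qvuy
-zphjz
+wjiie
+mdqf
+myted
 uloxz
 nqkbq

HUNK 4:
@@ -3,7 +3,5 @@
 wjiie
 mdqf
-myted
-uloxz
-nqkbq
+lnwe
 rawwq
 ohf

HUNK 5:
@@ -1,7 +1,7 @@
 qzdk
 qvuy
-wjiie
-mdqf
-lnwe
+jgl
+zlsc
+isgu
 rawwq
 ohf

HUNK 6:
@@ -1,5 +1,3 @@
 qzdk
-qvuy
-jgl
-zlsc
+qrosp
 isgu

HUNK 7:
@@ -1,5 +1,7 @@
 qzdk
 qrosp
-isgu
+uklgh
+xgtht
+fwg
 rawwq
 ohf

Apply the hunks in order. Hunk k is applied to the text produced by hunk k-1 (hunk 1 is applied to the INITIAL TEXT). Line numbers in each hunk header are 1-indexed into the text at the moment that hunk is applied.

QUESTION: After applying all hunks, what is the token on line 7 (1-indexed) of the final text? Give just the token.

Answer: ohf

Derivation:
Hunk 1: at line 1 remove [dfuc,rky] add [szg] -> 5 lines: qzdk szg nqkbq rawwq ohf
Hunk 2: at line 1 remove [szg] add [qvuy,zphjz,uloxz] -> 7 lines: qzdk qvuy zphjz uloxz nqkbq rawwq ohf
Hunk 3: at line 1 remove [zphjz] add [wjiie,mdqf,myted] -> 9 lines: qzdk qvuy wjiie mdqf myted uloxz nqkbq rawwq ohf
Hunk 4: at line 3 remove [myted,uloxz,nqkbq] add [lnwe] -> 7 lines: qzdk qvuy wjiie mdqf lnwe rawwq ohf
Hunk 5: at line 1 remove [wjiie,mdqf,lnwe] add [jgl,zlsc,isgu] -> 7 lines: qzdk qvuy jgl zlsc isgu rawwq ohf
Hunk 6: at line 1 remove [qvuy,jgl,zlsc] add [qrosp] -> 5 lines: qzdk qrosp isgu rawwq ohf
Hunk 7: at line 1 remove [isgu] add [uklgh,xgtht,fwg] -> 7 lines: qzdk qrosp uklgh xgtht fwg rawwq ohf
Final line 7: ohf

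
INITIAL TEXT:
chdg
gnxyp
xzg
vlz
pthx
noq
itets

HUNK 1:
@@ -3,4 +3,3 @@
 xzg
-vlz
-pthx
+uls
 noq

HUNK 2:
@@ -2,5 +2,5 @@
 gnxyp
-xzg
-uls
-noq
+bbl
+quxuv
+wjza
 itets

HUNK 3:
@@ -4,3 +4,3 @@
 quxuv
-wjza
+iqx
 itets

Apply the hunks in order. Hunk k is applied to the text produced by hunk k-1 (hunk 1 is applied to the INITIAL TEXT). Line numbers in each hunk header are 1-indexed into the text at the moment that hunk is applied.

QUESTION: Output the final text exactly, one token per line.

Hunk 1: at line 3 remove [vlz,pthx] add [uls] -> 6 lines: chdg gnxyp xzg uls noq itets
Hunk 2: at line 2 remove [xzg,uls,noq] add [bbl,quxuv,wjza] -> 6 lines: chdg gnxyp bbl quxuv wjza itets
Hunk 3: at line 4 remove [wjza] add [iqx] -> 6 lines: chdg gnxyp bbl quxuv iqx itets

Answer: chdg
gnxyp
bbl
quxuv
iqx
itets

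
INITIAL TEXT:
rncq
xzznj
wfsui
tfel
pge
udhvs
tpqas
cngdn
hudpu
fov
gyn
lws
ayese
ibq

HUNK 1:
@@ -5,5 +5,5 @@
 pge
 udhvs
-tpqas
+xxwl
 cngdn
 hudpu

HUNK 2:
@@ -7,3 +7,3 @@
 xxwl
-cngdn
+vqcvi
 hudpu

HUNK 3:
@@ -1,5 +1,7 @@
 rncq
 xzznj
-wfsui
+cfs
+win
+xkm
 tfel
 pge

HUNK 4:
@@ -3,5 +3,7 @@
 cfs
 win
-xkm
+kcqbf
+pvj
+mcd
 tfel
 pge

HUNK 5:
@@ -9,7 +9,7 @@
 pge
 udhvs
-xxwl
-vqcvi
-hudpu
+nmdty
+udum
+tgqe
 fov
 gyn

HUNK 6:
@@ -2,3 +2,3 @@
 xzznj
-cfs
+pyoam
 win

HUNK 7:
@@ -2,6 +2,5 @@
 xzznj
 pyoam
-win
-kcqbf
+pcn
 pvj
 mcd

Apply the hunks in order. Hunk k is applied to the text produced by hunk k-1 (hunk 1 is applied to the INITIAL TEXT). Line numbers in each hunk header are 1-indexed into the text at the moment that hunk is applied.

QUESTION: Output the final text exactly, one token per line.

Hunk 1: at line 5 remove [tpqas] add [xxwl] -> 14 lines: rncq xzznj wfsui tfel pge udhvs xxwl cngdn hudpu fov gyn lws ayese ibq
Hunk 2: at line 7 remove [cngdn] add [vqcvi] -> 14 lines: rncq xzznj wfsui tfel pge udhvs xxwl vqcvi hudpu fov gyn lws ayese ibq
Hunk 3: at line 1 remove [wfsui] add [cfs,win,xkm] -> 16 lines: rncq xzznj cfs win xkm tfel pge udhvs xxwl vqcvi hudpu fov gyn lws ayese ibq
Hunk 4: at line 3 remove [xkm] add [kcqbf,pvj,mcd] -> 18 lines: rncq xzznj cfs win kcqbf pvj mcd tfel pge udhvs xxwl vqcvi hudpu fov gyn lws ayese ibq
Hunk 5: at line 9 remove [xxwl,vqcvi,hudpu] add [nmdty,udum,tgqe] -> 18 lines: rncq xzznj cfs win kcqbf pvj mcd tfel pge udhvs nmdty udum tgqe fov gyn lws ayese ibq
Hunk 6: at line 2 remove [cfs] add [pyoam] -> 18 lines: rncq xzznj pyoam win kcqbf pvj mcd tfel pge udhvs nmdty udum tgqe fov gyn lws ayese ibq
Hunk 7: at line 2 remove [win,kcqbf] add [pcn] -> 17 lines: rncq xzznj pyoam pcn pvj mcd tfel pge udhvs nmdty udum tgqe fov gyn lws ayese ibq

Answer: rncq
xzznj
pyoam
pcn
pvj
mcd
tfel
pge
udhvs
nmdty
udum
tgqe
fov
gyn
lws
ayese
ibq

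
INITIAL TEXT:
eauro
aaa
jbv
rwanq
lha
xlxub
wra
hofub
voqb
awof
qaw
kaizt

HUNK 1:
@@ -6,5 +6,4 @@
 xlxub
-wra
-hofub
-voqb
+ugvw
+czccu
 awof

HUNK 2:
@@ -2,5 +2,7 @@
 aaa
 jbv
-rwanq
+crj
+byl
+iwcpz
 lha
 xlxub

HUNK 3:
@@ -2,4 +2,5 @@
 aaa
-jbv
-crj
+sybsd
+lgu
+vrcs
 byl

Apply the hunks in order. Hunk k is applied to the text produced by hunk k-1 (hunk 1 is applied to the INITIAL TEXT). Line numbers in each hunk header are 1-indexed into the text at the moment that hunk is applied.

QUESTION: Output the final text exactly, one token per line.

Hunk 1: at line 6 remove [wra,hofub,voqb] add [ugvw,czccu] -> 11 lines: eauro aaa jbv rwanq lha xlxub ugvw czccu awof qaw kaizt
Hunk 2: at line 2 remove [rwanq] add [crj,byl,iwcpz] -> 13 lines: eauro aaa jbv crj byl iwcpz lha xlxub ugvw czccu awof qaw kaizt
Hunk 3: at line 2 remove [jbv,crj] add [sybsd,lgu,vrcs] -> 14 lines: eauro aaa sybsd lgu vrcs byl iwcpz lha xlxub ugvw czccu awof qaw kaizt

Answer: eauro
aaa
sybsd
lgu
vrcs
byl
iwcpz
lha
xlxub
ugvw
czccu
awof
qaw
kaizt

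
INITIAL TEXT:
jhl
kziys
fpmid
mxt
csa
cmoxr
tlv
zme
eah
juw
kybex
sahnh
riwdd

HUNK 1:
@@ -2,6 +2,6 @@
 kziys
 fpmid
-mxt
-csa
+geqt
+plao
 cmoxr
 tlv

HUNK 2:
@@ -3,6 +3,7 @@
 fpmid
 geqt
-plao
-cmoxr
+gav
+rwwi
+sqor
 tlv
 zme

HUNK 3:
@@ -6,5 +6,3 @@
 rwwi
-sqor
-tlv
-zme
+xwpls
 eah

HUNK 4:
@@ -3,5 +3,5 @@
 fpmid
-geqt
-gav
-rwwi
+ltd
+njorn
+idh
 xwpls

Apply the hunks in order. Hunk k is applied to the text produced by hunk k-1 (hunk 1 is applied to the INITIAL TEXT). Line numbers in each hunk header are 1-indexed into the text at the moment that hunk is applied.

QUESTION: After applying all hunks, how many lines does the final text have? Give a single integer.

Hunk 1: at line 2 remove [mxt,csa] add [geqt,plao] -> 13 lines: jhl kziys fpmid geqt plao cmoxr tlv zme eah juw kybex sahnh riwdd
Hunk 2: at line 3 remove [plao,cmoxr] add [gav,rwwi,sqor] -> 14 lines: jhl kziys fpmid geqt gav rwwi sqor tlv zme eah juw kybex sahnh riwdd
Hunk 3: at line 6 remove [sqor,tlv,zme] add [xwpls] -> 12 lines: jhl kziys fpmid geqt gav rwwi xwpls eah juw kybex sahnh riwdd
Hunk 4: at line 3 remove [geqt,gav,rwwi] add [ltd,njorn,idh] -> 12 lines: jhl kziys fpmid ltd njorn idh xwpls eah juw kybex sahnh riwdd
Final line count: 12

Answer: 12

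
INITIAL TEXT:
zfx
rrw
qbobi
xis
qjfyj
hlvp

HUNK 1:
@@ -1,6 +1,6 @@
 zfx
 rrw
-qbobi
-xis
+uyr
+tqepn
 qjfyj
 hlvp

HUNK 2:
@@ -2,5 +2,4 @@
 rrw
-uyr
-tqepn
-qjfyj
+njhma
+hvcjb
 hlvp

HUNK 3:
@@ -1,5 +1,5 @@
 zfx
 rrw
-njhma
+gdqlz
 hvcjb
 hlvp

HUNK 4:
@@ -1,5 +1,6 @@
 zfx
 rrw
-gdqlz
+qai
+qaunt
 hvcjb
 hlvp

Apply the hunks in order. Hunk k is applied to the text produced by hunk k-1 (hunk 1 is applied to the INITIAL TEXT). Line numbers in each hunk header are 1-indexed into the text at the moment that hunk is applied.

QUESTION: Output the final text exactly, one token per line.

Hunk 1: at line 1 remove [qbobi,xis] add [uyr,tqepn] -> 6 lines: zfx rrw uyr tqepn qjfyj hlvp
Hunk 2: at line 2 remove [uyr,tqepn,qjfyj] add [njhma,hvcjb] -> 5 lines: zfx rrw njhma hvcjb hlvp
Hunk 3: at line 1 remove [njhma] add [gdqlz] -> 5 lines: zfx rrw gdqlz hvcjb hlvp
Hunk 4: at line 1 remove [gdqlz] add [qai,qaunt] -> 6 lines: zfx rrw qai qaunt hvcjb hlvp

Answer: zfx
rrw
qai
qaunt
hvcjb
hlvp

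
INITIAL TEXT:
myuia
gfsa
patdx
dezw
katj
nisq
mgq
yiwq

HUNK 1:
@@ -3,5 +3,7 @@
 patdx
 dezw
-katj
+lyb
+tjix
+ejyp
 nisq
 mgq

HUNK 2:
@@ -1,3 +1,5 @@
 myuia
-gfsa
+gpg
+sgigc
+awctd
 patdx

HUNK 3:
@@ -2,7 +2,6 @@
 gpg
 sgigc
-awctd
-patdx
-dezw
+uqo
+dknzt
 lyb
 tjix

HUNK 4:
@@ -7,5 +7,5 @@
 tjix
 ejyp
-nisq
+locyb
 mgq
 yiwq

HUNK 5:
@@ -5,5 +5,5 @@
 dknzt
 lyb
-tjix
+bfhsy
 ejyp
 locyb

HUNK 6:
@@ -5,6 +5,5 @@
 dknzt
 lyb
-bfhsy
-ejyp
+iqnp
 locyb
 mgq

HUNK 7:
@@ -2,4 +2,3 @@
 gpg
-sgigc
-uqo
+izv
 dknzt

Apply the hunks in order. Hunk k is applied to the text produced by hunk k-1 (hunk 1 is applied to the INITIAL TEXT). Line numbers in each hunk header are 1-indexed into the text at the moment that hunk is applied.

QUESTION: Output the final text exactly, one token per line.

Answer: myuia
gpg
izv
dknzt
lyb
iqnp
locyb
mgq
yiwq

Derivation:
Hunk 1: at line 3 remove [katj] add [lyb,tjix,ejyp] -> 10 lines: myuia gfsa patdx dezw lyb tjix ejyp nisq mgq yiwq
Hunk 2: at line 1 remove [gfsa] add [gpg,sgigc,awctd] -> 12 lines: myuia gpg sgigc awctd patdx dezw lyb tjix ejyp nisq mgq yiwq
Hunk 3: at line 2 remove [awctd,patdx,dezw] add [uqo,dknzt] -> 11 lines: myuia gpg sgigc uqo dknzt lyb tjix ejyp nisq mgq yiwq
Hunk 4: at line 7 remove [nisq] add [locyb] -> 11 lines: myuia gpg sgigc uqo dknzt lyb tjix ejyp locyb mgq yiwq
Hunk 5: at line 5 remove [tjix] add [bfhsy] -> 11 lines: myuia gpg sgigc uqo dknzt lyb bfhsy ejyp locyb mgq yiwq
Hunk 6: at line 5 remove [bfhsy,ejyp] add [iqnp] -> 10 lines: myuia gpg sgigc uqo dknzt lyb iqnp locyb mgq yiwq
Hunk 7: at line 2 remove [sgigc,uqo] add [izv] -> 9 lines: myuia gpg izv dknzt lyb iqnp locyb mgq yiwq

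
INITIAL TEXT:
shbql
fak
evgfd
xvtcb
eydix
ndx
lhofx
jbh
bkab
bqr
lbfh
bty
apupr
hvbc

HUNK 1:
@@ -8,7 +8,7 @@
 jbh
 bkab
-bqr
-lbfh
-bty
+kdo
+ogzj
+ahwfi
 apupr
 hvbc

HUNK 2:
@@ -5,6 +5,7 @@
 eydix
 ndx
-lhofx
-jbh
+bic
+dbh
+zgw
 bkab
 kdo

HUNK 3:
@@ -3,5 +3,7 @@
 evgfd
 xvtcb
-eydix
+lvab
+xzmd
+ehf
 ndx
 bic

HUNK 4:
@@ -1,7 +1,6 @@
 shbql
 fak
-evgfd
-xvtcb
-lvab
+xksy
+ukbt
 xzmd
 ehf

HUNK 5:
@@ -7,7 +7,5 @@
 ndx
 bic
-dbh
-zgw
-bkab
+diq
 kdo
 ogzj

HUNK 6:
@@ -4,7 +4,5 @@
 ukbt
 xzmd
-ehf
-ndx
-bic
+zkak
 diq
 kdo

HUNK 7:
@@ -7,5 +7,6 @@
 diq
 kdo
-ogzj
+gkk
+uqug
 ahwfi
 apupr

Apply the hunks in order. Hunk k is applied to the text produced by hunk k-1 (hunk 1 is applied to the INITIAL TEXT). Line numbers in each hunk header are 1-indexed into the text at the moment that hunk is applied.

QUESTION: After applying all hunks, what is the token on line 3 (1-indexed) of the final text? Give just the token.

Hunk 1: at line 8 remove [bqr,lbfh,bty] add [kdo,ogzj,ahwfi] -> 14 lines: shbql fak evgfd xvtcb eydix ndx lhofx jbh bkab kdo ogzj ahwfi apupr hvbc
Hunk 2: at line 5 remove [lhofx,jbh] add [bic,dbh,zgw] -> 15 lines: shbql fak evgfd xvtcb eydix ndx bic dbh zgw bkab kdo ogzj ahwfi apupr hvbc
Hunk 3: at line 3 remove [eydix] add [lvab,xzmd,ehf] -> 17 lines: shbql fak evgfd xvtcb lvab xzmd ehf ndx bic dbh zgw bkab kdo ogzj ahwfi apupr hvbc
Hunk 4: at line 1 remove [evgfd,xvtcb,lvab] add [xksy,ukbt] -> 16 lines: shbql fak xksy ukbt xzmd ehf ndx bic dbh zgw bkab kdo ogzj ahwfi apupr hvbc
Hunk 5: at line 7 remove [dbh,zgw,bkab] add [diq] -> 14 lines: shbql fak xksy ukbt xzmd ehf ndx bic diq kdo ogzj ahwfi apupr hvbc
Hunk 6: at line 4 remove [ehf,ndx,bic] add [zkak] -> 12 lines: shbql fak xksy ukbt xzmd zkak diq kdo ogzj ahwfi apupr hvbc
Hunk 7: at line 7 remove [ogzj] add [gkk,uqug] -> 13 lines: shbql fak xksy ukbt xzmd zkak diq kdo gkk uqug ahwfi apupr hvbc
Final line 3: xksy

Answer: xksy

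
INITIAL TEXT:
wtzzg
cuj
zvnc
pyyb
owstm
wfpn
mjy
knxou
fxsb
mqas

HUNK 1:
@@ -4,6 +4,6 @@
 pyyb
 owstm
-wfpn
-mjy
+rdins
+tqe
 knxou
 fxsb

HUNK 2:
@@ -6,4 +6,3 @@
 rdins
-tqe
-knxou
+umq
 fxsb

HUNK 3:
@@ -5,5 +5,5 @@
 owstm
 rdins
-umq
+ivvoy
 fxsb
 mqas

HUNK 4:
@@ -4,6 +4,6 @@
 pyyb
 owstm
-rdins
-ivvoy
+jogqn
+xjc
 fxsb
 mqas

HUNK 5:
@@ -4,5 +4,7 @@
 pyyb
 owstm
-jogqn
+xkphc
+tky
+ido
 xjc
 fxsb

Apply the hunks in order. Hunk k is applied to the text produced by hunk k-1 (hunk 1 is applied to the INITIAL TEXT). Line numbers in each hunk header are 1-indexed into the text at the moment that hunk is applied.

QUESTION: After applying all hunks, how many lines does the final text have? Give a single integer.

Hunk 1: at line 4 remove [wfpn,mjy] add [rdins,tqe] -> 10 lines: wtzzg cuj zvnc pyyb owstm rdins tqe knxou fxsb mqas
Hunk 2: at line 6 remove [tqe,knxou] add [umq] -> 9 lines: wtzzg cuj zvnc pyyb owstm rdins umq fxsb mqas
Hunk 3: at line 5 remove [umq] add [ivvoy] -> 9 lines: wtzzg cuj zvnc pyyb owstm rdins ivvoy fxsb mqas
Hunk 4: at line 4 remove [rdins,ivvoy] add [jogqn,xjc] -> 9 lines: wtzzg cuj zvnc pyyb owstm jogqn xjc fxsb mqas
Hunk 5: at line 4 remove [jogqn] add [xkphc,tky,ido] -> 11 lines: wtzzg cuj zvnc pyyb owstm xkphc tky ido xjc fxsb mqas
Final line count: 11

Answer: 11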